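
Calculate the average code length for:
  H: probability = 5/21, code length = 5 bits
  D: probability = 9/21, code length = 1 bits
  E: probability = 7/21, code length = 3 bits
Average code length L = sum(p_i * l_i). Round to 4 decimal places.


Weighted contributions p_i * l_i:
  H: (5/21) * 5 = 25/21
  D: (9/21) * 1 = 9/21
  E: (7/21) * 3 = 21/21
Sum = (25 + 9 + 21)/21 = 55/21

L = 55/21 = 2.6190 bits/symbol


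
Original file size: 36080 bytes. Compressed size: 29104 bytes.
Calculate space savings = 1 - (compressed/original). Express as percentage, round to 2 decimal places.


ratio = compressed/original = 29104/36080 = 0.806652
savings = 1 - ratio = 1 - 0.806652 = 0.193348
as a percentage: 0.193348 * 100 = 19.33%

Space savings = 1 - 29104/36080 = 19.33%


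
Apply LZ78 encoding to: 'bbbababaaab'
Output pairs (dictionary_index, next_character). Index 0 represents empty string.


LZ78 encoding steps:
Dictionary: {0: ''}
Step 1: w='' (idx 0), next='b' -> output (0, 'b'), add 'b' as idx 1
Step 2: w='b' (idx 1), next='b' -> output (1, 'b'), add 'bb' as idx 2
Step 3: w='' (idx 0), next='a' -> output (0, 'a'), add 'a' as idx 3
Step 4: w='b' (idx 1), next='a' -> output (1, 'a'), add 'ba' as idx 4
Step 5: w='ba' (idx 4), next='a' -> output (4, 'a'), add 'baa' as idx 5
Step 6: w='a' (idx 3), next='b' -> output (3, 'b'), add 'ab' as idx 6


Encoded: [(0, 'b'), (1, 'b'), (0, 'a'), (1, 'a'), (4, 'a'), (3, 'b')]


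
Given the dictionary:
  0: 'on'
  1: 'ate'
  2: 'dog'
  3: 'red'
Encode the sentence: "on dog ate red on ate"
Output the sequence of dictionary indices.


Look up each word in the dictionary:
  'on' -> 0
  'dog' -> 2
  'ate' -> 1
  'red' -> 3
  'on' -> 0
  'ate' -> 1

Encoded: [0, 2, 1, 3, 0, 1]


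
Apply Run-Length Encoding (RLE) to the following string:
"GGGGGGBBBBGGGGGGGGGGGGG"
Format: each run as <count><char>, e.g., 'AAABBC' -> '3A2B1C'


Scanning runs left to right:
  i=0: run of 'G' x 6 -> '6G'
  i=6: run of 'B' x 4 -> '4B'
  i=10: run of 'G' x 13 -> '13G'

RLE = 6G4B13G


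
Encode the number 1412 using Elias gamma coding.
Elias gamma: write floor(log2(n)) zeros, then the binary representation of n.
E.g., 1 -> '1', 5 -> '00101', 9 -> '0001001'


num_bits = floor(log2(1412)) + 1 = 11
leading_zeros = num_bits - 1 = 10
binary(1412) = 10110000100

Elias gamma(1412) = '0000000000' + '10110000100' = 000000000010110000100 (21 bits)


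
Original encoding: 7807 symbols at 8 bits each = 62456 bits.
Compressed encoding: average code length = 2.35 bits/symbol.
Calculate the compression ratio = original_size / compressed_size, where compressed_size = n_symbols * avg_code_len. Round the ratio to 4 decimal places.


original_size = n_symbols * orig_bits = 7807 * 8 = 62456 bits
compressed_size = n_symbols * avg_code_len = 7807 * 2.35 = 18346.45 bits
ratio = original_size / compressed_size = 62456 / 18346.45 = 3.4043

Compression ratio = 3.4043


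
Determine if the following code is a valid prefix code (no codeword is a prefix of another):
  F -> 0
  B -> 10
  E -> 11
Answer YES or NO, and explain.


Checking each pair (does one codeword prefix another?):
  F='0' vs B='10': no prefix
  F='0' vs E='11': no prefix
  B='10' vs F='0': no prefix
  B='10' vs E='11': no prefix
  E='11' vs F='0': no prefix
  E='11' vs B='10': no prefix
No violation found over all pairs.

YES -- this is a valid prefix code. No codeword is a prefix of any other codeword.


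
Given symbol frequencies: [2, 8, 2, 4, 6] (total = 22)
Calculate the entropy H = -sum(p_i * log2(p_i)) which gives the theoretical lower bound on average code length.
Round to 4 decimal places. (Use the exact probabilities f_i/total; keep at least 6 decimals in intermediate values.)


Per-symbol terms -p_i * log2(p_i) with p_i = f_i/22:
  p = 2/22 = 0.090909: log2(p) = -3.459432, -p*log2(p) = 0.314494
  p = 8/22 = 0.363636: log2(p) = -1.459432, -p*log2(p) = 0.530702
  p = 2/22 = 0.090909: log2(p) = -3.459432, -p*log2(p) = 0.314494
  p = 4/22 = 0.181818: log2(p) = -2.459432, -p*log2(p) = 0.447169
  p = 6/22 = 0.272727: log2(p) = -1.874469, -p*log2(p) = 0.511219
H = 0.314494 + 0.530702 + 0.314494 + 0.447169 + 0.511219 = 2.118078

H = 2.1181 bits/symbol


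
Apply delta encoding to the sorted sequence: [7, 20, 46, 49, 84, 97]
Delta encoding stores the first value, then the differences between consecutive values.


First value: 7
Deltas:
  20 - 7 = 13
  46 - 20 = 26
  49 - 46 = 3
  84 - 49 = 35
  97 - 84 = 13


Delta encoded: [7, 13, 26, 3, 35, 13]


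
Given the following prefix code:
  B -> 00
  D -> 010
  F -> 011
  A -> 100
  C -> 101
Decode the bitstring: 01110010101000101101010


Decoding step by step:
Bits 011 -> F
Bits 100 -> A
Bits 101 -> C
Bits 010 -> D
Bits 00 -> B
Bits 101 -> C
Bits 101 -> C
Bits 010 -> D


Decoded message: FACDBCCD


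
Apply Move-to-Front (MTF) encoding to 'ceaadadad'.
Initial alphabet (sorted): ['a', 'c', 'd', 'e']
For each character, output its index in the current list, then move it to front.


MTF encoding:
'c': index 1 in ['a', 'c', 'd', 'e'] -> ['c', 'a', 'd', 'e']
'e': index 3 in ['c', 'a', 'd', 'e'] -> ['e', 'c', 'a', 'd']
'a': index 2 in ['e', 'c', 'a', 'd'] -> ['a', 'e', 'c', 'd']
'a': index 0 in ['a', 'e', 'c', 'd'] -> ['a', 'e', 'c', 'd']
'd': index 3 in ['a', 'e', 'c', 'd'] -> ['d', 'a', 'e', 'c']
'a': index 1 in ['d', 'a', 'e', 'c'] -> ['a', 'd', 'e', 'c']
'd': index 1 in ['a', 'd', 'e', 'c'] -> ['d', 'a', 'e', 'c']
'a': index 1 in ['d', 'a', 'e', 'c'] -> ['a', 'd', 'e', 'c']
'd': index 1 in ['a', 'd', 'e', 'c'] -> ['d', 'a', 'e', 'c']


Output: [1, 3, 2, 0, 3, 1, 1, 1, 1]


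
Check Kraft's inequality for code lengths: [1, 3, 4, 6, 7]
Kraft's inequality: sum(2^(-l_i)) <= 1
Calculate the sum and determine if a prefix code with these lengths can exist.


Sum = 2^(-1) + 2^(-3) + 2^(-4) + 2^(-6) + 2^(-7)
    = 0.5 + 0.125 + 0.0625 + 0.015625 + 0.0078125
    = 91/128 = 0.7109375
Since 0.7109375 <= 1, Kraft's inequality IS satisfied.
A prefix code with these lengths CAN exist.

Kraft sum = 0.7109375. Satisfied.


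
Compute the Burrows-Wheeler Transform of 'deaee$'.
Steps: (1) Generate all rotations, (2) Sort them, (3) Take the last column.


Rotations (sorted):
  0: $deaee -> last char: e
  1: aee$de -> last char: e
  2: deaee$ -> last char: $
  3: e$deae -> last char: e
  4: eaee$d -> last char: d
  5: ee$dea -> last char: a


BWT = ee$eda


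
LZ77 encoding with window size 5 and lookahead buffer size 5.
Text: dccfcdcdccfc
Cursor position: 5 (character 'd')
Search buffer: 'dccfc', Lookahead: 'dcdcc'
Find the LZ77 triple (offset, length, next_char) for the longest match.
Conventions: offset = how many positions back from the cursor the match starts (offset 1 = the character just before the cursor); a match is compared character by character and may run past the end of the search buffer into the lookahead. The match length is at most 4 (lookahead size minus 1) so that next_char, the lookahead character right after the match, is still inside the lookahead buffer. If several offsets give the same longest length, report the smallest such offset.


Try each offset into the search buffer:
  offset=1 (pos 4, char 'c'): match length 0
  offset=2 (pos 3, char 'f'): match length 0
  offset=3 (pos 2, char 'c'): match length 0
  offset=4 (pos 1, char 'c'): match length 0
  offset=5 (pos 0, char 'd'): match length 2
Longest match has length 2 at offset 5.
next_char = character at position 5 + 2 = 7 -> 'd'

Best match: offset=5, length=2 (matching 'dc' starting at position 0)
LZ77 triple: (5, 2, 'd')


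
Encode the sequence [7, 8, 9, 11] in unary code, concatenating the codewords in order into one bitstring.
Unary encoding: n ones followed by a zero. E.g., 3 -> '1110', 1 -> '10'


Encode each number as n ones followed by a terminating 0:
  7 -> 11111110 (8 bits)
  8 -> 111111110 (9 bits)
  9 -> 1111111110 (10 bits)
  11 -> 111111111110 (12 bits)
Total length = 8 + 9 + 10 + 12 = 39 bits.

Unary([7, 8, 9, 11]) = 111111101111111101111111110111111111110 (39 bits)


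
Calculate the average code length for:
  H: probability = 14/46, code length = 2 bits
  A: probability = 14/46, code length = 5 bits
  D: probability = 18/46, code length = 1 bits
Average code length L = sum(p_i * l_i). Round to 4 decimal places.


Weighted contributions p_i * l_i:
  H: (14/46) * 2 = 28/46
  A: (14/46) * 5 = 70/46
  D: (18/46) * 1 = 18/46
Sum = (28 + 70 + 18)/46 = 116/46

L = 116/46 = 2.5217 bits/symbol


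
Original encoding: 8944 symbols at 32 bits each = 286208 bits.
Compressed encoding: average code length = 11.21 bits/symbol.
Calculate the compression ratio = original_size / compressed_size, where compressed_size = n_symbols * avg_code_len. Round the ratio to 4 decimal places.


original_size = n_symbols * orig_bits = 8944 * 32 = 286208 bits
compressed_size = n_symbols * avg_code_len = 8944 * 11.21 = 100262.24 bits
ratio = original_size / compressed_size = 286208 / 100262.24 = 2.8546

Compression ratio = 2.8546


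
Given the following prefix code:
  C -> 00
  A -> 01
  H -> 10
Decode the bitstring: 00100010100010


Decoding step by step:
Bits 00 -> C
Bits 10 -> H
Bits 00 -> C
Bits 10 -> H
Bits 10 -> H
Bits 00 -> C
Bits 10 -> H


Decoded message: CHCHHCH


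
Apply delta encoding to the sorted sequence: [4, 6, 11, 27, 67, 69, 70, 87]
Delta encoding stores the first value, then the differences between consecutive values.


First value: 4
Deltas:
  6 - 4 = 2
  11 - 6 = 5
  27 - 11 = 16
  67 - 27 = 40
  69 - 67 = 2
  70 - 69 = 1
  87 - 70 = 17


Delta encoded: [4, 2, 5, 16, 40, 2, 1, 17]


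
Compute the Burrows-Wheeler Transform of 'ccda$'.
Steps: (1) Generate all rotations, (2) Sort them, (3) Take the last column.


Rotations (sorted):
  0: $ccda -> last char: a
  1: a$ccd -> last char: d
  2: ccda$ -> last char: $
  3: cda$c -> last char: c
  4: da$cc -> last char: c


BWT = ad$cc


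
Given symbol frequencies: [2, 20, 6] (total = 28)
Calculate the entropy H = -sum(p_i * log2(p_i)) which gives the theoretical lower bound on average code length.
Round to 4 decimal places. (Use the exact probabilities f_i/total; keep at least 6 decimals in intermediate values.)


Per-symbol terms -p_i * log2(p_i) with p_i = f_i/28:
  p = 2/28 = 0.071429: log2(p) = -3.807355, -p*log2(p) = 0.271954
  p = 20/28 = 0.714286: log2(p) = -0.485427, -p*log2(p) = 0.346733
  p = 6/28 = 0.214286: log2(p) = -2.222392, -p*log2(p) = 0.476227
H = 0.271954 + 0.346733 + 0.476227 = 1.094914

H = 1.0949 bits/symbol


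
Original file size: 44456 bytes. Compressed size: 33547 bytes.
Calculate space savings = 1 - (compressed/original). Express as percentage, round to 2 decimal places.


ratio = compressed/original = 33547/44456 = 0.754611
savings = 1 - ratio = 1 - 0.754611 = 0.245389
as a percentage: 0.245389 * 100 = 24.54%

Space savings = 1 - 33547/44456 = 24.54%


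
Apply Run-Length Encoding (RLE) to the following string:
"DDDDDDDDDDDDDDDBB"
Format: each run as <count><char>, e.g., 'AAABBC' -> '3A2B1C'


Scanning runs left to right:
  i=0: run of 'D' x 15 -> '15D'
  i=15: run of 'B' x 2 -> '2B'

RLE = 15D2B


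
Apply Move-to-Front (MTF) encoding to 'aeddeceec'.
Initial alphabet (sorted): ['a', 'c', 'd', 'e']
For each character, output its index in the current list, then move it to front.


MTF encoding:
'a': index 0 in ['a', 'c', 'd', 'e'] -> ['a', 'c', 'd', 'e']
'e': index 3 in ['a', 'c', 'd', 'e'] -> ['e', 'a', 'c', 'd']
'd': index 3 in ['e', 'a', 'c', 'd'] -> ['d', 'e', 'a', 'c']
'd': index 0 in ['d', 'e', 'a', 'c'] -> ['d', 'e', 'a', 'c']
'e': index 1 in ['d', 'e', 'a', 'c'] -> ['e', 'd', 'a', 'c']
'c': index 3 in ['e', 'd', 'a', 'c'] -> ['c', 'e', 'd', 'a']
'e': index 1 in ['c', 'e', 'd', 'a'] -> ['e', 'c', 'd', 'a']
'e': index 0 in ['e', 'c', 'd', 'a'] -> ['e', 'c', 'd', 'a']
'c': index 1 in ['e', 'c', 'd', 'a'] -> ['c', 'e', 'd', 'a']


Output: [0, 3, 3, 0, 1, 3, 1, 0, 1]


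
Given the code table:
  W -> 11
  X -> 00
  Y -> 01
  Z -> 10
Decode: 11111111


Decoding:
11 -> W
11 -> W
11 -> W
11 -> W


Result: WWWW


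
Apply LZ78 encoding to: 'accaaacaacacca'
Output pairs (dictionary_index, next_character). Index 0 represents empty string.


LZ78 encoding steps:
Dictionary: {0: ''}
Step 1: w='' (idx 0), next='a' -> output (0, 'a'), add 'a' as idx 1
Step 2: w='' (idx 0), next='c' -> output (0, 'c'), add 'c' as idx 2
Step 3: w='c' (idx 2), next='a' -> output (2, 'a'), add 'ca' as idx 3
Step 4: w='a' (idx 1), next='a' -> output (1, 'a'), add 'aa' as idx 4
Step 5: w='ca' (idx 3), next='a' -> output (3, 'a'), add 'caa' as idx 5
Step 6: w='ca' (idx 3), next='c' -> output (3, 'c'), add 'cac' as idx 6
Step 7: w='ca' (idx 3), end of input -> output (3, '')


Encoded: [(0, 'a'), (0, 'c'), (2, 'a'), (1, 'a'), (3, 'a'), (3, 'c'), (3, '')]


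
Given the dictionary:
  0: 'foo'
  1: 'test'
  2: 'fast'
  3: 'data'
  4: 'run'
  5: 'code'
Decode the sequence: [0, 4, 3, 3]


Look up each index in the dictionary:
  0 -> 'foo'
  4 -> 'run'
  3 -> 'data'
  3 -> 'data'

Decoded: "foo run data data"


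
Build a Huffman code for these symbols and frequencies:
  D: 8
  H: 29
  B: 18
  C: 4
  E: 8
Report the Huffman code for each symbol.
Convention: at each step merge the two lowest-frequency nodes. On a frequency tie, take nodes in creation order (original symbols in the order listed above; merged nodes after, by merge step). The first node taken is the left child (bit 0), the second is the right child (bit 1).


Huffman tree construction:
Step 1: Merge C(4) + D(8) = 12
Step 2: Merge E(8) + (C+D)(12) = 20
Step 3: Merge B(18) + (E+(C+D))(20) = 38
Step 4: Merge H(29) + (B+(E+(C+D)))(38) = 67
Read each symbol's code off the tree from the root (left child = 0, right child = 1).

Codes:
  D: 1111 (length 4)
  H: 0 (length 1)
  B: 10 (length 2)
  C: 1110 (length 4)
  E: 110 (length 3)
Average code length: 137/67 = 2.0448 bits/symbol


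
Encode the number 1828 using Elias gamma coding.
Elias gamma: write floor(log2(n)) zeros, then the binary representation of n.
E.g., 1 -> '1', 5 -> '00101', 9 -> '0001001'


num_bits = floor(log2(1828)) + 1 = 11
leading_zeros = num_bits - 1 = 10
binary(1828) = 11100100100

Elias gamma(1828) = '0000000000' + '11100100100' = 000000000011100100100 (21 bits)


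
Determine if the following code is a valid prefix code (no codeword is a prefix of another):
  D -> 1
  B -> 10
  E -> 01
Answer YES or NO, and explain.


Checking each pair (does one codeword prefix another?):
  D='1' vs B='10': prefix -- VIOLATION

NO -- this is NOT a valid prefix code. D (1) is a prefix of B (10).


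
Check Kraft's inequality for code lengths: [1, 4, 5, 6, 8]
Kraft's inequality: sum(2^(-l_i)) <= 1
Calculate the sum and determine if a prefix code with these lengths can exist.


Sum = 2^(-1) + 2^(-4) + 2^(-5) + 2^(-6) + 2^(-8)
    = 0.5 + 0.0625 + 0.03125 + 0.015625 + 0.00390625
    = 157/256 = 0.61328125
Since 0.61328125 <= 1, Kraft's inequality IS satisfied.
A prefix code with these lengths CAN exist.

Kraft sum = 0.61328125. Satisfied.


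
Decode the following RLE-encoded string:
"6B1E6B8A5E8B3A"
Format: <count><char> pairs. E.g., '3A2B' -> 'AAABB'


Expanding each <count><char> pair:
  6B -> 'BBBBBB'
  1E -> 'E'
  6B -> 'BBBBBB'
  8A -> 'AAAAAAAA'
  5E -> 'EEEEE'
  8B -> 'BBBBBBBB'
  3A -> 'AAA'

Decoded = BBBBBBEBBBBBBAAAAAAAAEEEEEBBBBBBBBAAA


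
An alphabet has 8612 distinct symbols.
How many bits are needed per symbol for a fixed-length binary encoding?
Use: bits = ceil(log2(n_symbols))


log2(8612) = 13.0721
Bracket: 2^13 = 8192 < 8612 <= 2^14 = 16384
So ceil(log2(8612)) = 14

bits = ceil(log2(8612)) = ceil(13.0721) = 14 bits


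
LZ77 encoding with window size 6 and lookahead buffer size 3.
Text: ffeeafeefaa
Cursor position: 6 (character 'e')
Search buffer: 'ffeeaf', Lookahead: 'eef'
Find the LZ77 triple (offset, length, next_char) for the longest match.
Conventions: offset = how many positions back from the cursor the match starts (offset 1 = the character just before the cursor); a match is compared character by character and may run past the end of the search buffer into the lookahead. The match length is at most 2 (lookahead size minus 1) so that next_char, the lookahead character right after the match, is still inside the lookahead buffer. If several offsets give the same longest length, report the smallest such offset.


Try each offset into the search buffer:
  offset=1 (pos 5, char 'f'): match length 0
  offset=2 (pos 4, char 'a'): match length 0
  offset=3 (pos 3, char 'e'): match length 1
  offset=4 (pos 2, char 'e'): match length 2
  offset=5 (pos 1, char 'f'): match length 0
  offset=6 (pos 0, char 'f'): match length 0
Longest match has length 2 at offset 4.
next_char = character at position 6 + 2 = 8 -> 'f'

Best match: offset=4, length=2 (matching 'ee' starting at position 2)
LZ77 triple: (4, 2, 'f')


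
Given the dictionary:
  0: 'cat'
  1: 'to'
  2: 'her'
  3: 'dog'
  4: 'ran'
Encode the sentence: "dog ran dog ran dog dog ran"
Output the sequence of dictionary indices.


Look up each word in the dictionary:
  'dog' -> 3
  'ran' -> 4
  'dog' -> 3
  'ran' -> 4
  'dog' -> 3
  'dog' -> 3
  'ran' -> 4

Encoded: [3, 4, 3, 4, 3, 3, 4]


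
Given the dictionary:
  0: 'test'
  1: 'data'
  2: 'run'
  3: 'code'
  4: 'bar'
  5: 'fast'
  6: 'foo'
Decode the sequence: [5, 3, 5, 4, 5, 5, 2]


Look up each index in the dictionary:
  5 -> 'fast'
  3 -> 'code'
  5 -> 'fast'
  4 -> 'bar'
  5 -> 'fast'
  5 -> 'fast'
  2 -> 'run'

Decoded: "fast code fast bar fast fast run"


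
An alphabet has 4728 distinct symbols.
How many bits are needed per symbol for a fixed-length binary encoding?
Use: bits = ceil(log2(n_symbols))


log2(4728) = 12.207
Bracket: 2^12 = 4096 < 4728 <= 2^13 = 8192
So ceil(log2(4728)) = 13

bits = ceil(log2(4728)) = ceil(12.207) = 13 bits


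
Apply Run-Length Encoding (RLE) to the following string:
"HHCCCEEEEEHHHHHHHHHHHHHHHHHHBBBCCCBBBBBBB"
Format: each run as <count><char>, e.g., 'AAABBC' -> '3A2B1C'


Scanning runs left to right:
  i=0: run of 'H' x 2 -> '2H'
  i=2: run of 'C' x 3 -> '3C'
  i=5: run of 'E' x 5 -> '5E'
  i=10: run of 'H' x 18 -> '18H'
  i=28: run of 'B' x 3 -> '3B'
  i=31: run of 'C' x 3 -> '3C'
  i=34: run of 'B' x 7 -> '7B'

RLE = 2H3C5E18H3B3C7B


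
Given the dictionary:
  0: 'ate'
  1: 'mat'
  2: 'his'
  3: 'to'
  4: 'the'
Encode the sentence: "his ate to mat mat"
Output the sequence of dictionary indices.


Look up each word in the dictionary:
  'his' -> 2
  'ate' -> 0
  'to' -> 3
  'mat' -> 1
  'mat' -> 1

Encoded: [2, 0, 3, 1, 1]


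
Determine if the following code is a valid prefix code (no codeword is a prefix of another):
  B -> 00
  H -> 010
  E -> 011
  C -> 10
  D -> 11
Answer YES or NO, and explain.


Checking each pair (does one codeword prefix another?):
  B='00' vs H='010': no prefix
  B='00' vs E='011': no prefix
  B='00' vs C='10': no prefix
  B='00' vs D='11': no prefix
  H='010' vs B='00': no prefix
  H='010' vs E='011': no prefix
  H='010' vs C='10': no prefix
  H='010' vs D='11': no prefix
  E='011' vs B='00': no prefix
  E='011' vs H='010': no prefix
  E='011' vs C='10': no prefix
  E='011' vs D='11': no prefix
  C='10' vs B='00': no prefix
  C='10' vs H='010': no prefix
  C='10' vs E='011': no prefix
  C='10' vs D='11': no prefix
  D='11' vs B='00': no prefix
  D='11' vs H='010': no prefix
  D='11' vs E='011': no prefix
  D='11' vs C='10': no prefix
No violation found over all pairs.

YES -- this is a valid prefix code. No codeword is a prefix of any other codeword.


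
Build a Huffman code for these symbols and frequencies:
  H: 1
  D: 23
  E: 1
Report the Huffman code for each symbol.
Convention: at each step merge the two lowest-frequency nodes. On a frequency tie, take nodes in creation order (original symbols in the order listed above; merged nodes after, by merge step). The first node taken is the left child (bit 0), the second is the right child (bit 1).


Huffman tree construction:
Step 1: Merge H(1) + E(1) = 2
Step 2: Merge (H+E)(2) + D(23) = 25
Read each symbol's code off the tree from the root (left child = 0, right child = 1).

Codes:
  H: 00 (length 2)
  D: 1 (length 1)
  E: 01 (length 2)
Average code length: 27/25 = 1.0800 bits/symbol


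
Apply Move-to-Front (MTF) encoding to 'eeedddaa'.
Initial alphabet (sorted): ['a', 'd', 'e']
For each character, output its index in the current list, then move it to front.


MTF encoding:
'e': index 2 in ['a', 'd', 'e'] -> ['e', 'a', 'd']
'e': index 0 in ['e', 'a', 'd'] -> ['e', 'a', 'd']
'e': index 0 in ['e', 'a', 'd'] -> ['e', 'a', 'd']
'd': index 2 in ['e', 'a', 'd'] -> ['d', 'e', 'a']
'd': index 0 in ['d', 'e', 'a'] -> ['d', 'e', 'a']
'd': index 0 in ['d', 'e', 'a'] -> ['d', 'e', 'a']
'a': index 2 in ['d', 'e', 'a'] -> ['a', 'd', 'e']
'a': index 0 in ['a', 'd', 'e'] -> ['a', 'd', 'e']


Output: [2, 0, 0, 2, 0, 0, 2, 0]


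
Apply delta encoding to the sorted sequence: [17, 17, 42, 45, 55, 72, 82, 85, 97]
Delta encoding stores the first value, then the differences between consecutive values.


First value: 17
Deltas:
  17 - 17 = 0
  42 - 17 = 25
  45 - 42 = 3
  55 - 45 = 10
  72 - 55 = 17
  82 - 72 = 10
  85 - 82 = 3
  97 - 85 = 12


Delta encoded: [17, 0, 25, 3, 10, 17, 10, 3, 12]


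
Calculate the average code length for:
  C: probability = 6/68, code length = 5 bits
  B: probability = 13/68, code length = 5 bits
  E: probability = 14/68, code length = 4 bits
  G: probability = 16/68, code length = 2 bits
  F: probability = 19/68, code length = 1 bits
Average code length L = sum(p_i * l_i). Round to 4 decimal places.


Weighted contributions p_i * l_i:
  C: (6/68) * 5 = 30/68
  B: (13/68) * 5 = 65/68
  E: (14/68) * 4 = 56/68
  G: (16/68) * 2 = 32/68
  F: (19/68) * 1 = 19/68
Sum = (30 + 65 + 56 + 32 + 19)/68 = 202/68

L = 202/68 = 2.9706 bits/symbol


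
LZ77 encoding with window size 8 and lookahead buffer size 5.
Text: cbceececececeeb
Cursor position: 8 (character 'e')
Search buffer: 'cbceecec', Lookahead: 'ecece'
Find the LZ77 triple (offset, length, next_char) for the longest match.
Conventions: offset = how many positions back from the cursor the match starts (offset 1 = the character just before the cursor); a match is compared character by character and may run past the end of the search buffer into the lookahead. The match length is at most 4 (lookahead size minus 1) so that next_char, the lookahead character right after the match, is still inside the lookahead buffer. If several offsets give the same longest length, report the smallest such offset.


Try each offset into the search buffer:
  offset=1 (pos 7, char 'c'): match length 0
  offset=2 (pos 6, char 'e'): match length 4
  offset=3 (pos 5, char 'c'): match length 0
  offset=4 (pos 4, char 'e'): match length 4
  offset=5 (pos 3, char 'e'): match length 1
  offset=6 (pos 2, char 'c'): match length 0
  offset=7 (pos 1, char 'b'): match length 0
  offset=8 (pos 0, char 'c'): match length 0
Longest match has length 4, found at offsets 2, 4; take the smallest, offset 2.
next_char = character at position 8 + 4 = 12 -> 'e'

Best match: offset=2, length=4 (matching 'ecec' starting at position 6)
LZ77 triple: (2, 4, 'e')


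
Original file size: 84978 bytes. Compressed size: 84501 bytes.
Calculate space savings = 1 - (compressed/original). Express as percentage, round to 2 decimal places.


ratio = compressed/original = 84501/84978 = 0.994387
savings = 1 - ratio = 1 - 0.994387 = 0.005613
as a percentage: 0.005613 * 100 = 0.56%

Space savings = 1 - 84501/84978 = 0.56%


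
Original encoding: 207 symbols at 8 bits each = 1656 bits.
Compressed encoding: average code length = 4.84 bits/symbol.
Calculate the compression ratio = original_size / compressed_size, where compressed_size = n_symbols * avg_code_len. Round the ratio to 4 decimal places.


original_size = n_symbols * orig_bits = 207 * 8 = 1656 bits
compressed_size = n_symbols * avg_code_len = 207 * 4.84 = 1001.88 bits
ratio = original_size / compressed_size = 1656 / 1001.88 = 1.6529

Compression ratio = 1.6529


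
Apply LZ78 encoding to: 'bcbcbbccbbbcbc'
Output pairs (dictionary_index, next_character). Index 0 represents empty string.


LZ78 encoding steps:
Dictionary: {0: ''}
Step 1: w='' (idx 0), next='b' -> output (0, 'b'), add 'b' as idx 1
Step 2: w='' (idx 0), next='c' -> output (0, 'c'), add 'c' as idx 2
Step 3: w='b' (idx 1), next='c' -> output (1, 'c'), add 'bc' as idx 3
Step 4: w='b' (idx 1), next='b' -> output (1, 'b'), add 'bb' as idx 4
Step 5: w='c' (idx 2), next='c' -> output (2, 'c'), add 'cc' as idx 5
Step 6: w='bb' (idx 4), next='b' -> output (4, 'b'), add 'bbb' as idx 6
Step 7: w='c' (idx 2), next='b' -> output (2, 'b'), add 'cb' as idx 7
Step 8: w='c' (idx 2), end of input -> output (2, '')


Encoded: [(0, 'b'), (0, 'c'), (1, 'c'), (1, 'b'), (2, 'c'), (4, 'b'), (2, 'b'), (2, '')]


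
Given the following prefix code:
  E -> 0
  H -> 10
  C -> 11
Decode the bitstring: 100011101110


Decoding step by step:
Bits 10 -> H
Bits 0 -> E
Bits 0 -> E
Bits 11 -> C
Bits 10 -> H
Bits 11 -> C
Bits 10 -> H


Decoded message: HEECHCH


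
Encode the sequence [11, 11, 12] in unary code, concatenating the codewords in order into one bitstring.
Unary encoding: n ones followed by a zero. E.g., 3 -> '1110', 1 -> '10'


Encode each number as n ones followed by a terminating 0:
  11 -> 111111111110 (12 bits)
  11 -> 111111111110 (12 bits)
  12 -> 1111111111110 (13 bits)
Total length = 12 + 12 + 13 = 37 bits.

Unary([11, 11, 12]) = 1111111111101111111111101111111111110 (37 bits)


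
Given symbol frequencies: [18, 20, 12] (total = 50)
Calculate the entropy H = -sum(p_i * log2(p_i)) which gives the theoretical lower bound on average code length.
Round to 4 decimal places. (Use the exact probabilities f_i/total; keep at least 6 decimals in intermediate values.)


Per-symbol terms -p_i * log2(p_i) with p_i = f_i/50:
  p = 18/50 = 0.360000: log2(p) = -1.473931, -p*log2(p) = 0.530615
  p = 20/50 = 0.400000: log2(p) = -1.321928, -p*log2(p) = 0.528771
  p = 12/50 = 0.240000: log2(p) = -2.058894, -p*log2(p) = 0.494134
H = 0.530615 + 0.528771 + 0.494134 = 1.553520

H = 1.5535 bits/symbol


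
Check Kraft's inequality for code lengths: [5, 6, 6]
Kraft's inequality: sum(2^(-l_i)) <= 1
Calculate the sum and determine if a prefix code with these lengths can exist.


Sum = 2^(-5) + 2^(-6) + 2^(-6)
    = 0.03125 + 0.015625 + 0.015625
    = 4/64 = 0.0625
Since 0.0625 <= 1, Kraft's inequality IS satisfied.
A prefix code with these lengths CAN exist.

Kraft sum = 0.0625. Satisfied.


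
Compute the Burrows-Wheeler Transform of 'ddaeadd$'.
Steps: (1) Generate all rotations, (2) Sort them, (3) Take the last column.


Rotations (sorted):
  0: $ddaeadd -> last char: d
  1: add$ddae -> last char: e
  2: aeadd$dd -> last char: d
  3: d$ddaead -> last char: d
  4: daeadd$d -> last char: d
  5: dd$ddaea -> last char: a
  6: ddaeadd$ -> last char: $
  7: eadd$dda -> last char: a


BWT = deddda$a


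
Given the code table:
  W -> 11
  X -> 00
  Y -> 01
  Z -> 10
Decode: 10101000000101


Decoding:
10 -> Z
10 -> Z
10 -> Z
00 -> X
00 -> X
01 -> Y
01 -> Y


Result: ZZZXXYY


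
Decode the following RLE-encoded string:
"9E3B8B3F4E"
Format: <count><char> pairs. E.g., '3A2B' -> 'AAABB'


Expanding each <count><char> pair:
  9E -> 'EEEEEEEEE'
  3B -> 'BBB'
  8B -> 'BBBBBBBB'
  3F -> 'FFF'
  4E -> 'EEEE'

Decoded = EEEEEEEEEBBBBBBBBBBBFFFEEEE


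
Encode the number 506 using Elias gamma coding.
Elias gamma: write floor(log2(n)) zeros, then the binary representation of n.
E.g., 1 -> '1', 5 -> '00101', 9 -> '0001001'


num_bits = floor(log2(506)) + 1 = 9
leading_zeros = num_bits - 1 = 8
binary(506) = 111111010

Elias gamma(506) = '00000000' + '111111010' = 00000000111111010 (17 bits)


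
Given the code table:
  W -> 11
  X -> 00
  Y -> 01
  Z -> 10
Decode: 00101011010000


Decoding:
00 -> X
10 -> Z
10 -> Z
11 -> W
01 -> Y
00 -> X
00 -> X


Result: XZZWYXX


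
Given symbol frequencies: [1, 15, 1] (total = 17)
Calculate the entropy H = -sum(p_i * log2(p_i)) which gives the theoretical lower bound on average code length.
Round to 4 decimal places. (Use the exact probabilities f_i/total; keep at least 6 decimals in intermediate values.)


Per-symbol terms -p_i * log2(p_i) with p_i = f_i/17:
  p = 1/17 = 0.058824: log2(p) = -4.087463, -p*log2(p) = 0.240439
  p = 15/17 = 0.882353: log2(p) = -0.180572, -p*log2(p) = 0.159328
  p = 1/17 = 0.058824: log2(p) = -4.087463, -p*log2(p) = 0.240439
H = 0.240439 + 0.159328 + 0.240439 = 0.640206

H = 0.6402 bits/symbol


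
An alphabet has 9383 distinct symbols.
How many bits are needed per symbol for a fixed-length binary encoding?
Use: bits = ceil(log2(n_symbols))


log2(9383) = 13.1958
Bracket: 2^13 = 8192 < 9383 <= 2^14 = 16384
So ceil(log2(9383)) = 14

bits = ceil(log2(9383)) = ceil(13.1958) = 14 bits


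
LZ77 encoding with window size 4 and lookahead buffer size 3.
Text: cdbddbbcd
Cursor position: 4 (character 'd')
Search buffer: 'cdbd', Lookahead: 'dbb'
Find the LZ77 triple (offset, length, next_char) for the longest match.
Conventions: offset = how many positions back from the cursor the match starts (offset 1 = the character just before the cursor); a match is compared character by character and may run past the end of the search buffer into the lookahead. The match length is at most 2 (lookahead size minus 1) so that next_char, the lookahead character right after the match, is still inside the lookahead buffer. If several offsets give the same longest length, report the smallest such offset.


Try each offset into the search buffer:
  offset=1 (pos 3, char 'd'): match length 1
  offset=2 (pos 2, char 'b'): match length 0
  offset=3 (pos 1, char 'd'): match length 2
  offset=4 (pos 0, char 'c'): match length 0
Longest match has length 2 at offset 3.
next_char = character at position 4 + 2 = 6 -> 'b'

Best match: offset=3, length=2 (matching 'db' starting at position 1)
LZ77 triple: (3, 2, 'b')


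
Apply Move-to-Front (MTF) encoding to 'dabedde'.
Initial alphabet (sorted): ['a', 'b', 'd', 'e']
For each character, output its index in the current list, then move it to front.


MTF encoding:
'd': index 2 in ['a', 'b', 'd', 'e'] -> ['d', 'a', 'b', 'e']
'a': index 1 in ['d', 'a', 'b', 'e'] -> ['a', 'd', 'b', 'e']
'b': index 2 in ['a', 'd', 'b', 'e'] -> ['b', 'a', 'd', 'e']
'e': index 3 in ['b', 'a', 'd', 'e'] -> ['e', 'b', 'a', 'd']
'd': index 3 in ['e', 'b', 'a', 'd'] -> ['d', 'e', 'b', 'a']
'd': index 0 in ['d', 'e', 'b', 'a'] -> ['d', 'e', 'b', 'a']
'e': index 1 in ['d', 'e', 'b', 'a'] -> ['e', 'd', 'b', 'a']


Output: [2, 1, 2, 3, 3, 0, 1]


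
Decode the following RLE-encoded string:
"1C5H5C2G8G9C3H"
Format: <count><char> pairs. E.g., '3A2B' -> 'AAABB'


Expanding each <count><char> pair:
  1C -> 'C'
  5H -> 'HHHHH'
  5C -> 'CCCCC'
  2G -> 'GG'
  8G -> 'GGGGGGGG'
  9C -> 'CCCCCCCCC'
  3H -> 'HHH'

Decoded = CHHHHHCCCCCGGGGGGGGGGCCCCCCCCCHHH


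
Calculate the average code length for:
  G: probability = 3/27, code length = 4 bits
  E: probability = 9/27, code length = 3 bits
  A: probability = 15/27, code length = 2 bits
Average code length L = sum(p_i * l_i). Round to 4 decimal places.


Weighted contributions p_i * l_i:
  G: (3/27) * 4 = 12/27
  E: (9/27) * 3 = 27/27
  A: (15/27) * 2 = 30/27
Sum = (12 + 27 + 30)/27 = 69/27

L = 69/27 = 2.5556 bits/symbol


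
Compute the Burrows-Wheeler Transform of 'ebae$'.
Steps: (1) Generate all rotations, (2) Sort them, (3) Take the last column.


Rotations (sorted):
  0: $ebae -> last char: e
  1: ae$eb -> last char: b
  2: bae$e -> last char: e
  3: e$eba -> last char: a
  4: ebae$ -> last char: $


BWT = ebea$


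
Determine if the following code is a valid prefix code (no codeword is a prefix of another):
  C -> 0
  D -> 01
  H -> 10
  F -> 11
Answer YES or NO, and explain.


Checking each pair (does one codeword prefix another?):
  C='0' vs D='01': prefix -- VIOLATION

NO -- this is NOT a valid prefix code. C (0) is a prefix of D (01).


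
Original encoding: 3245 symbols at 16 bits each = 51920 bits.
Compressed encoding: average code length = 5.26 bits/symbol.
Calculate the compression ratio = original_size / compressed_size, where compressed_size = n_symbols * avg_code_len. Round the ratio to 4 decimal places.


original_size = n_symbols * orig_bits = 3245 * 16 = 51920 bits
compressed_size = n_symbols * avg_code_len = 3245 * 5.26 = 17068.7 bits
ratio = original_size / compressed_size = 51920 / 17068.7 = 3.0418

Compression ratio = 3.0418


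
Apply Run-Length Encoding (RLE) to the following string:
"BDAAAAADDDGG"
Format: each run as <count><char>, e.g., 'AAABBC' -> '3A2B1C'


Scanning runs left to right:
  i=0: run of 'B' x 1 -> '1B'
  i=1: run of 'D' x 1 -> '1D'
  i=2: run of 'A' x 5 -> '5A'
  i=7: run of 'D' x 3 -> '3D'
  i=10: run of 'G' x 2 -> '2G'

RLE = 1B1D5A3D2G


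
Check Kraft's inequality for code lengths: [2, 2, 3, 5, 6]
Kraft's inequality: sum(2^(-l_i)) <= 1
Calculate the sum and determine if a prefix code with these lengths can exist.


Sum = 2^(-2) + 2^(-2) + 2^(-3) + 2^(-5) + 2^(-6)
    = 0.25 + 0.25 + 0.125 + 0.03125 + 0.015625
    = 43/64 = 0.671875
Since 0.671875 <= 1, Kraft's inequality IS satisfied.
A prefix code with these lengths CAN exist.

Kraft sum = 0.671875. Satisfied.


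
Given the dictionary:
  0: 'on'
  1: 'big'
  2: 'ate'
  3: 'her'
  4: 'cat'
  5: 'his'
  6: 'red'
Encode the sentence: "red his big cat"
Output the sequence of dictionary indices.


Look up each word in the dictionary:
  'red' -> 6
  'his' -> 5
  'big' -> 1
  'cat' -> 4

Encoded: [6, 5, 1, 4]


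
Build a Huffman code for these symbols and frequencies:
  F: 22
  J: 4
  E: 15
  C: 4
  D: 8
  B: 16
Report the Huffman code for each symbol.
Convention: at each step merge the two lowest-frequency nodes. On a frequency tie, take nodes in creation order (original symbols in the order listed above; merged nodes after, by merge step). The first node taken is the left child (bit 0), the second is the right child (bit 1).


Huffman tree construction:
Step 1: Merge J(4) + C(4) = 8
Step 2: Merge D(8) + (J+C)(8) = 16
Step 3: Merge E(15) + B(16) = 31
Step 4: Merge (D+(J+C))(16) + F(22) = 38
Step 5: Merge (E+B)(31) + ((D+(J+C))+F)(38) = 69
Read each symbol's code off the tree from the root (left child = 0, right child = 1).

Codes:
  F: 11 (length 2)
  J: 1010 (length 4)
  E: 00 (length 2)
  C: 1011 (length 4)
  D: 100 (length 3)
  B: 01 (length 2)
Average code length: 162/69 = 2.3478 bits/symbol


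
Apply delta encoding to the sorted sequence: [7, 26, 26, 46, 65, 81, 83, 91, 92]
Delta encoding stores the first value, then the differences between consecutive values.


First value: 7
Deltas:
  26 - 7 = 19
  26 - 26 = 0
  46 - 26 = 20
  65 - 46 = 19
  81 - 65 = 16
  83 - 81 = 2
  91 - 83 = 8
  92 - 91 = 1


Delta encoded: [7, 19, 0, 20, 19, 16, 2, 8, 1]


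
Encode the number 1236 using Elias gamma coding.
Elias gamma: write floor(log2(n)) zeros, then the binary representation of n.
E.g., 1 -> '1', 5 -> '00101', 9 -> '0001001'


num_bits = floor(log2(1236)) + 1 = 11
leading_zeros = num_bits - 1 = 10
binary(1236) = 10011010100

Elias gamma(1236) = '0000000000' + '10011010100' = 000000000010011010100 (21 bits)


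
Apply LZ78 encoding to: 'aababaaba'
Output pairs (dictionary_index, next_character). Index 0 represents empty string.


LZ78 encoding steps:
Dictionary: {0: ''}
Step 1: w='' (idx 0), next='a' -> output (0, 'a'), add 'a' as idx 1
Step 2: w='a' (idx 1), next='b' -> output (1, 'b'), add 'ab' as idx 2
Step 3: w='ab' (idx 2), next='a' -> output (2, 'a'), add 'aba' as idx 3
Step 4: w='aba' (idx 3), end of input -> output (3, '')


Encoded: [(0, 'a'), (1, 'b'), (2, 'a'), (3, '')]


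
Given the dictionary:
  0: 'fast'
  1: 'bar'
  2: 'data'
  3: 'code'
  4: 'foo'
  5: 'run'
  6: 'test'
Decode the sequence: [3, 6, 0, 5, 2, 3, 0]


Look up each index in the dictionary:
  3 -> 'code'
  6 -> 'test'
  0 -> 'fast'
  5 -> 'run'
  2 -> 'data'
  3 -> 'code'
  0 -> 'fast'

Decoded: "code test fast run data code fast"


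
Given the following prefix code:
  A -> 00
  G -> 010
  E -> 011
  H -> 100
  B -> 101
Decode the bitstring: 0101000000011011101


Decoding step by step:
Bits 010 -> G
Bits 100 -> H
Bits 00 -> A
Bits 00 -> A
Bits 011 -> E
Bits 011 -> E
Bits 101 -> B


Decoded message: GHAAEEB


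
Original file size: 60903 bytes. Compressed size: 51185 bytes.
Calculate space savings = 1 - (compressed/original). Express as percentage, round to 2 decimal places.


ratio = compressed/original = 51185/60903 = 0.840435
savings = 1 - ratio = 1 - 0.840435 = 0.159565
as a percentage: 0.159565 * 100 = 15.96%

Space savings = 1 - 51185/60903 = 15.96%


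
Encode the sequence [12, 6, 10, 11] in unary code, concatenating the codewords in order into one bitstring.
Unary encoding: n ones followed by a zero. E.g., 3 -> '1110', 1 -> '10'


Encode each number as n ones followed by a terminating 0:
  12 -> 1111111111110 (13 bits)
  6 -> 1111110 (7 bits)
  10 -> 11111111110 (11 bits)
  11 -> 111111111110 (12 bits)
Total length = 13 + 7 + 11 + 12 = 43 bits.

Unary([12, 6, 10, 11]) = 1111111111110111111011111111110111111111110 (43 bits)


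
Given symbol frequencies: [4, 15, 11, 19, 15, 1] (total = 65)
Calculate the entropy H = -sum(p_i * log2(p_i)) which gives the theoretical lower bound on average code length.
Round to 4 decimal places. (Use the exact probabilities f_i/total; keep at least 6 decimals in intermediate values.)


Per-symbol terms -p_i * log2(p_i) with p_i = f_i/65:
  p = 4/65 = 0.061538: log2(p) = -4.022368, -p*log2(p) = 0.247530
  p = 15/65 = 0.230769: log2(p) = -2.115477, -p*log2(p) = 0.488187
  p = 11/65 = 0.169231: log2(p) = -2.562936, -p*log2(p) = 0.433728
  p = 19/65 = 0.292308: log2(p) = -1.774440, -p*log2(p) = 0.518683
  p = 15/65 = 0.230769: log2(p) = -2.115477, -p*log2(p) = 0.488187
  p = 1/65 = 0.015385: log2(p) = -6.022368, -p*log2(p) = 0.092652
H = 0.247530 + 0.488187 + 0.433728 + 0.518683 + 0.488187 + 0.092652 = 2.268967

H = 2.269 bits/symbol


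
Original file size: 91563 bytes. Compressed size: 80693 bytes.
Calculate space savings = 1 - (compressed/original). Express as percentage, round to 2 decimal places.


ratio = compressed/original = 80693/91563 = 0.881284
savings = 1 - ratio = 1 - 0.881284 = 0.118716
as a percentage: 0.118716 * 100 = 11.87%

Space savings = 1 - 80693/91563 = 11.87%


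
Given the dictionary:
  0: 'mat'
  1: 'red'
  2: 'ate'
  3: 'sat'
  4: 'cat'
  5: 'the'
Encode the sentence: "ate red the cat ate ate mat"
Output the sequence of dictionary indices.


Look up each word in the dictionary:
  'ate' -> 2
  'red' -> 1
  'the' -> 5
  'cat' -> 4
  'ate' -> 2
  'ate' -> 2
  'mat' -> 0

Encoded: [2, 1, 5, 4, 2, 2, 0]


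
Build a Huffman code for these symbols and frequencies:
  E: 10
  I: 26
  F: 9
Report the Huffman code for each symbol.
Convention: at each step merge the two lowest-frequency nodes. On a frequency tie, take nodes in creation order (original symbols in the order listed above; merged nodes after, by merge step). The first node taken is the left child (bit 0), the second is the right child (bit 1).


Huffman tree construction:
Step 1: Merge F(9) + E(10) = 19
Step 2: Merge (F+E)(19) + I(26) = 45
Read each symbol's code off the tree from the root (left child = 0, right child = 1).

Codes:
  E: 01 (length 2)
  I: 1 (length 1)
  F: 00 (length 2)
Average code length: 64/45 = 1.4222 bits/symbol


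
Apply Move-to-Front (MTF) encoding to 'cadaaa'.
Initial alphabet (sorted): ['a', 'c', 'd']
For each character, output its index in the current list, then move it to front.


MTF encoding:
'c': index 1 in ['a', 'c', 'd'] -> ['c', 'a', 'd']
'a': index 1 in ['c', 'a', 'd'] -> ['a', 'c', 'd']
'd': index 2 in ['a', 'c', 'd'] -> ['d', 'a', 'c']
'a': index 1 in ['d', 'a', 'c'] -> ['a', 'd', 'c']
'a': index 0 in ['a', 'd', 'c'] -> ['a', 'd', 'c']
'a': index 0 in ['a', 'd', 'c'] -> ['a', 'd', 'c']


Output: [1, 1, 2, 1, 0, 0]


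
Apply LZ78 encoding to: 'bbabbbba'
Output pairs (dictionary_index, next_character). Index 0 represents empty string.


LZ78 encoding steps:
Dictionary: {0: ''}
Step 1: w='' (idx 0), next='b' -> output (0, 'b'), add 'b' as idx 1
Step 2: w='b' (idx 1), next='a' -> output (1, 'a'), add 'ba' as idx 2
Step 3: w='b' (idx 1), next='b' -> output (1, 'b'), add 'bb' as idx 3
Step 4: w='bb' (idx 3), next='a' -> output (3, 'a'), add 'bba' as idx 4


Encoded: [(0, 'b'), (1, 'a'), (1, 'b'), (3, 'a')]
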